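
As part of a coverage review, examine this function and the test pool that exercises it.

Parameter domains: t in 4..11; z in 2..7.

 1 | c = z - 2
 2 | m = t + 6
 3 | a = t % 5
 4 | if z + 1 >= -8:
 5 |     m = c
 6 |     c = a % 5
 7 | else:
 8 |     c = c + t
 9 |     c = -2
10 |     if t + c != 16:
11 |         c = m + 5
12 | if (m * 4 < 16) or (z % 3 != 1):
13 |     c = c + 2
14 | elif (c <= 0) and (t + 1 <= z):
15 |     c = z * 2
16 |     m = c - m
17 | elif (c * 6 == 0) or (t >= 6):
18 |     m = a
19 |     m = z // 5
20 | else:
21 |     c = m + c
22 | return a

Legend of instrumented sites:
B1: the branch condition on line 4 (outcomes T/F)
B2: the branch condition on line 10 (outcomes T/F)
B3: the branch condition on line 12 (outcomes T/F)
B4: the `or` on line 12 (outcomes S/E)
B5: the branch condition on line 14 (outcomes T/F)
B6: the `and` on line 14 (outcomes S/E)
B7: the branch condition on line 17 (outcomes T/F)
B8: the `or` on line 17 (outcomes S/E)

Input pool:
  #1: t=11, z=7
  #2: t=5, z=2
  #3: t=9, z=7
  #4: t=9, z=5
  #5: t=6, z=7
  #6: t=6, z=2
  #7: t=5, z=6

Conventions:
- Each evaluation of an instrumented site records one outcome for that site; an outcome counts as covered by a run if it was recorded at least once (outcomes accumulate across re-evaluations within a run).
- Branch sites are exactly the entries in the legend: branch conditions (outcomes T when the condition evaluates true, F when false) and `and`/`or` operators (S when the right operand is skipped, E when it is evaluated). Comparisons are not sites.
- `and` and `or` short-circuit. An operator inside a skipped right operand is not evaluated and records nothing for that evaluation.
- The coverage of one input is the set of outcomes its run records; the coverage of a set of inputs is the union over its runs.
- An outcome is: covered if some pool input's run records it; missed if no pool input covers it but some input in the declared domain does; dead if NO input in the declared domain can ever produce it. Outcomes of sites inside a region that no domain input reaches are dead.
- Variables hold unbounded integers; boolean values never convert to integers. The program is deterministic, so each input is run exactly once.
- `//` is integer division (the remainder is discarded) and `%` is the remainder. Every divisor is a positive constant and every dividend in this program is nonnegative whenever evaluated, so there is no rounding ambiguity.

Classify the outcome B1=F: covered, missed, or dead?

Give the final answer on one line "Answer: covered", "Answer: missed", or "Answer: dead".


no pool input records B1=F
checking all 48 inputs in the declared domain: B1=F is never recorded -> dead
Answer: dead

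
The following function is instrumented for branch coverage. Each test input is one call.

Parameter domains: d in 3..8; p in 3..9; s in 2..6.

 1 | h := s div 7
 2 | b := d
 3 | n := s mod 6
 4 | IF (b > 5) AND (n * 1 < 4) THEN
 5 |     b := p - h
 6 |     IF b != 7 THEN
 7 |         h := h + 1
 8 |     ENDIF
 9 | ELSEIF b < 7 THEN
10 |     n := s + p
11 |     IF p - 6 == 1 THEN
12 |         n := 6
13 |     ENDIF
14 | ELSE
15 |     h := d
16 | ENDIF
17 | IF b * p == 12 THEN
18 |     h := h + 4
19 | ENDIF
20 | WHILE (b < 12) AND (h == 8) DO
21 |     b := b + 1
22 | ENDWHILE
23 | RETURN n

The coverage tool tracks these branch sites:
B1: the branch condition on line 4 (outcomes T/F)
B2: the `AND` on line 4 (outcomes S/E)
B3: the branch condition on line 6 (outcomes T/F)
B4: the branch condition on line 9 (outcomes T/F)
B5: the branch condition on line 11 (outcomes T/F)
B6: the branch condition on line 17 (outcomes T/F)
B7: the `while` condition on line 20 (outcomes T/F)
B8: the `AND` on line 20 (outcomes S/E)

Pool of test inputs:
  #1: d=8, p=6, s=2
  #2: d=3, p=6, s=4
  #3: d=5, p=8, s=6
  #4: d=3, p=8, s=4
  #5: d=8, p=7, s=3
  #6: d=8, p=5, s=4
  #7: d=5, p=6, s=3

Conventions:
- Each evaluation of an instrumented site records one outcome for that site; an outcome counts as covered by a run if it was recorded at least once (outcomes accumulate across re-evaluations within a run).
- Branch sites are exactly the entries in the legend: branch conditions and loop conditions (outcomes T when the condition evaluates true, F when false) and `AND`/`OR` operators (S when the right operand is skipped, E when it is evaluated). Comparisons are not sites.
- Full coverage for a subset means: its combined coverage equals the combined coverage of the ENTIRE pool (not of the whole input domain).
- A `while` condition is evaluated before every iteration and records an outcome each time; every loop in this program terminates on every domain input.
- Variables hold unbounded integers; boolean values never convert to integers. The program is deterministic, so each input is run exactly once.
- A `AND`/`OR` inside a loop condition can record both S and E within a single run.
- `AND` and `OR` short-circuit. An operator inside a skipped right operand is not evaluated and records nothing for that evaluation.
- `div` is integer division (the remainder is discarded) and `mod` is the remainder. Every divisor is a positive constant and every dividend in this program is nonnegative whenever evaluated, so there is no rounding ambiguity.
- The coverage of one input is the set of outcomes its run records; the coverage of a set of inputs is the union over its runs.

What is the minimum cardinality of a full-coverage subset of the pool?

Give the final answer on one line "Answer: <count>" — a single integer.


run #1 (d=8, p=6, s=2) records B1=T, B2=E, B3=T, B6=F, B7=F, B8=E
run #2 (d=3, p=6, s=4) records B1=F, B2=S, B4=T, B5=F, B6=F, B7=F, B8=E
run #3 (d=5, p=8, s=6) records B1=F, B2=S, B4=T, B5=F, B6=F, B7=F, B8=E
run #4 (d=3, p=8, s=4) records B1=F, B2=S, B4=T, B5=F, B6=F, B7=F, B8=E
run #5 (d=8, p=7, s=3) records B1=T, B2=E, B3=F, B6=F, B7=F, B8=E
run #6 (d=8, p=5, s=4) records B1=F, B2=E, B4=F, B6=F, B7=T, B7=F, B8=S, B8=E
run #7 (d=5, p=6, s=3) records B1=F, B2=S, B4=T, B5=F, B6=F, B7=F, B8=E
the full pool covers 14 outcomes: B1=T, B1=F, B2=S, B2=E, B3=T, B3=F, B4=T, B4=F, B5=F, B6=F, B7=T, B7=F, B8=S, B8=E
size 1 is not enough: best union over all size-1 subsets is 8/14
size 2 is not enough: best union over all size-2 subsets is 11/14
size 3 is not enough: best union over all size-3 subsets is 13/14
size 4: inputs {1, 2, 5, 6} cover all 14 outcomes, and no lexicographically smaller subset of this size does
Answer: 4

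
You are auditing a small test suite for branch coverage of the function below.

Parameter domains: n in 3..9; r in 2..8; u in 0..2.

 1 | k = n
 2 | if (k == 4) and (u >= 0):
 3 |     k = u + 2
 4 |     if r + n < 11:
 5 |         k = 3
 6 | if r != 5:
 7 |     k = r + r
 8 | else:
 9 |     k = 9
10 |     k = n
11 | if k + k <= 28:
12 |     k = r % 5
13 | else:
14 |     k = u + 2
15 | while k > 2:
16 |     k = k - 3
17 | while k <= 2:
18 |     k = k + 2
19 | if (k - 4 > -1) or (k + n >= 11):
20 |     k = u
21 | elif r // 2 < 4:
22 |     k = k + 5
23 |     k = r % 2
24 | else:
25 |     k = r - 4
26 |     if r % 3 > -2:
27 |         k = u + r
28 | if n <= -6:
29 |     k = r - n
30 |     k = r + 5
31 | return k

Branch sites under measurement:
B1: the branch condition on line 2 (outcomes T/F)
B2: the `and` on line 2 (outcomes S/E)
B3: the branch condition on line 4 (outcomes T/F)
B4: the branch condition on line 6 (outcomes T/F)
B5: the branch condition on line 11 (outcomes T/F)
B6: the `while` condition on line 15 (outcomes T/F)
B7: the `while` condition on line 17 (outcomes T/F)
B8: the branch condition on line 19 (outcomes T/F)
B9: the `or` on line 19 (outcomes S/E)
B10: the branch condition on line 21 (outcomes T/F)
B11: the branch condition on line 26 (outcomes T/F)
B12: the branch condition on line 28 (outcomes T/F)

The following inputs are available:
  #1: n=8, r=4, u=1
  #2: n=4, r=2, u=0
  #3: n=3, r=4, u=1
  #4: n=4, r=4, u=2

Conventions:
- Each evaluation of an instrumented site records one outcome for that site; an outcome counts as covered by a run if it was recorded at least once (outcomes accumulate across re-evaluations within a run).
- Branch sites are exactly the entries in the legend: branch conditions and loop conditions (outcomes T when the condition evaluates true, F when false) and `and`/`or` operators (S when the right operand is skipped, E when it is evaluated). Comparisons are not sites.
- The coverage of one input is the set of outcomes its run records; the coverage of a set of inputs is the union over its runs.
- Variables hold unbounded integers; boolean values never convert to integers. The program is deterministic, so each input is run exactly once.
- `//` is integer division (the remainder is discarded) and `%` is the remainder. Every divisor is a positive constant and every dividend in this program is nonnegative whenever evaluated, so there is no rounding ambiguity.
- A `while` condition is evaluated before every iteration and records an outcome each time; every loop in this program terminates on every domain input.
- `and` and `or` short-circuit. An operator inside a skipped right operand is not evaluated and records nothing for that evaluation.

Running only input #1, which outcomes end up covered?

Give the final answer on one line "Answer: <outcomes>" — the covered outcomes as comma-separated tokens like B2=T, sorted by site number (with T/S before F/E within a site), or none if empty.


Event log for input #1 (n=8, r=4, u=1):
  B2->S, B1->F, B4->T, B5->T, B6->T, B6->F, B7->T, B7->F, B9->E, B8->T
  B12->F
deduplicating events, the covered set is: B1=F, B2=S, B4=T, B5=T, B6=T, B6=F, B7=T, B7=F, B8=T, B9=E, B12=F
Answer: B1=F, B2=S, B4=T, B5=T, B6=T, B6=F, B7=T, B7=F, B8=T, B9=E, B12=F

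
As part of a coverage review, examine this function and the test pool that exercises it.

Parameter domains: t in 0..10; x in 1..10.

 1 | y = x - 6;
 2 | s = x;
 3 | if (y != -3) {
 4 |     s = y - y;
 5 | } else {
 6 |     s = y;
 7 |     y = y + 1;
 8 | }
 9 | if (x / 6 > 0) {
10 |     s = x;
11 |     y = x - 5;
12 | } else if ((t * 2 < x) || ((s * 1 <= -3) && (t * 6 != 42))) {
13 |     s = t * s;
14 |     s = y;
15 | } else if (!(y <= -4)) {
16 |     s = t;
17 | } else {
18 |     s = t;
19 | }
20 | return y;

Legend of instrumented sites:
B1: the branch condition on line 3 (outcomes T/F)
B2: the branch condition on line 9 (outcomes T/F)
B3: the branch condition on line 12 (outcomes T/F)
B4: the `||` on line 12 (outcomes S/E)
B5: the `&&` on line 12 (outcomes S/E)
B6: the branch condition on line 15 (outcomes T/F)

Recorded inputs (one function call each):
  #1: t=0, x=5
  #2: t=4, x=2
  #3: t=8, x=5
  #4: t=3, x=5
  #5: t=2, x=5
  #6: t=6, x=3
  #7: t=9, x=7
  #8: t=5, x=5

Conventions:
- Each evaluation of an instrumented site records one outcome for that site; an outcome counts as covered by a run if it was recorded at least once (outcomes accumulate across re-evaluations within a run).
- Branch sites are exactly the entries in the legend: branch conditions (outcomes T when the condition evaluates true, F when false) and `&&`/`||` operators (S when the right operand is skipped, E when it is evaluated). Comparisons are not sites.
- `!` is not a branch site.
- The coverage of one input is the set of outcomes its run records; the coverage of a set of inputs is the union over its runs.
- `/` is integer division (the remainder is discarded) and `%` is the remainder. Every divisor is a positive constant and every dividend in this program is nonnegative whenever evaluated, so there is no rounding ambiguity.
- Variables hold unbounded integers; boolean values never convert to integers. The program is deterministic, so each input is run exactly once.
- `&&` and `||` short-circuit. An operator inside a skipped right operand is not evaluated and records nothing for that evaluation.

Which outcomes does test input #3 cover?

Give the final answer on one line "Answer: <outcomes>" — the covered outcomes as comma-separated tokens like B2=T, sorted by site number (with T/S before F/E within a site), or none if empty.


Event log for input #3 (t=8, x=5):
  B1->T, B2->F, B4->E, B5->S, B3->F, B6->T
distinct outcomes covered: B1=T, B2=F, B3=F, B4=E, B5=S, B6=T
Answer: B1=T, B2=F, B3=F, B4=E, B5=S, B6=T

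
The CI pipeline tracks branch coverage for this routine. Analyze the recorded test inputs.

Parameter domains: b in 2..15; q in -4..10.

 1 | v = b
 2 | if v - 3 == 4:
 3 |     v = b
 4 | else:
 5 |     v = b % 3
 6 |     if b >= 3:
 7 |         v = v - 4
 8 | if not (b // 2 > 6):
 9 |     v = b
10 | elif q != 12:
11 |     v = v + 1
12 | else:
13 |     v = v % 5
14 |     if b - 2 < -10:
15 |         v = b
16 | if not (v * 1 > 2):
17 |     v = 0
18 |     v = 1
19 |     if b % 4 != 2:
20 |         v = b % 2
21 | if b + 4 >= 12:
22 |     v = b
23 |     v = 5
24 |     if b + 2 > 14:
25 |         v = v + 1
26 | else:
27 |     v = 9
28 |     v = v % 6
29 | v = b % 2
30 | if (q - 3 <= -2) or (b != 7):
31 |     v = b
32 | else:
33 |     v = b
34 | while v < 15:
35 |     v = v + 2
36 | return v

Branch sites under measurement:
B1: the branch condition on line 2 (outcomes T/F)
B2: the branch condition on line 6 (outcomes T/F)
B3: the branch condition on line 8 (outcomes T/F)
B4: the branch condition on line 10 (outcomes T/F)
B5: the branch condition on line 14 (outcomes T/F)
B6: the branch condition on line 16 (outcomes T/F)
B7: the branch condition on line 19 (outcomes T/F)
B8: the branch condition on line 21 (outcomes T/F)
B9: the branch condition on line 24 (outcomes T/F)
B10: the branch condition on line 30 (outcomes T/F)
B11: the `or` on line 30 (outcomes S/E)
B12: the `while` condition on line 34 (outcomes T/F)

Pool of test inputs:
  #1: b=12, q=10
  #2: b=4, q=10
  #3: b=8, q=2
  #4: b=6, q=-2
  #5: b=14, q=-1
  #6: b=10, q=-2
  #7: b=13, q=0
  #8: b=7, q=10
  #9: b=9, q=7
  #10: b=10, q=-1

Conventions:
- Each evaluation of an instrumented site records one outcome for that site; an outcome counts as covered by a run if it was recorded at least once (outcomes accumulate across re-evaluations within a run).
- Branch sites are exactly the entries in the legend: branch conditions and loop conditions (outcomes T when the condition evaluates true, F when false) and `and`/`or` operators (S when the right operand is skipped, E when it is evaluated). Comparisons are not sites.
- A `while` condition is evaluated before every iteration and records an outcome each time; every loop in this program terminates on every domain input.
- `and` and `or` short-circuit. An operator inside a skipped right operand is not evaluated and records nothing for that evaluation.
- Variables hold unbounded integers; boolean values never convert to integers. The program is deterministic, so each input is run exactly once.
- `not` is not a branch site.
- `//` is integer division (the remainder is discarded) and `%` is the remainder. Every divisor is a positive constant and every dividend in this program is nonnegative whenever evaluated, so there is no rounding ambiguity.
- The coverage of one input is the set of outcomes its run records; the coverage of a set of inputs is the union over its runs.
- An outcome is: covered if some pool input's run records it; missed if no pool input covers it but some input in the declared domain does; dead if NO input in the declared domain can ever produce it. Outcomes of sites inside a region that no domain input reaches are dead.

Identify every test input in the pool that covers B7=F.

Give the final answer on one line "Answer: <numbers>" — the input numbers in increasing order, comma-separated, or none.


input #1 (b=12, q=10): does not record B7=F
input #2 (b=4, q=10): does not record B7=F
input #3 (b=8, q=2): does not record B7=F
input #4 (b=6, q=-2): does not record B7=F
input #5 (b=14, q=-1): records B7=F
input #6 (b=10, q=-2): does not record B7=F
input #7 (b=13, q=0): does not record B7=F
input #8 (b=7, q=10): does not record B7=F
input #9 (b=9, q=7): does not record B7=F
input #10 (b=10, q=-1): does not record B7=F
Answer: 5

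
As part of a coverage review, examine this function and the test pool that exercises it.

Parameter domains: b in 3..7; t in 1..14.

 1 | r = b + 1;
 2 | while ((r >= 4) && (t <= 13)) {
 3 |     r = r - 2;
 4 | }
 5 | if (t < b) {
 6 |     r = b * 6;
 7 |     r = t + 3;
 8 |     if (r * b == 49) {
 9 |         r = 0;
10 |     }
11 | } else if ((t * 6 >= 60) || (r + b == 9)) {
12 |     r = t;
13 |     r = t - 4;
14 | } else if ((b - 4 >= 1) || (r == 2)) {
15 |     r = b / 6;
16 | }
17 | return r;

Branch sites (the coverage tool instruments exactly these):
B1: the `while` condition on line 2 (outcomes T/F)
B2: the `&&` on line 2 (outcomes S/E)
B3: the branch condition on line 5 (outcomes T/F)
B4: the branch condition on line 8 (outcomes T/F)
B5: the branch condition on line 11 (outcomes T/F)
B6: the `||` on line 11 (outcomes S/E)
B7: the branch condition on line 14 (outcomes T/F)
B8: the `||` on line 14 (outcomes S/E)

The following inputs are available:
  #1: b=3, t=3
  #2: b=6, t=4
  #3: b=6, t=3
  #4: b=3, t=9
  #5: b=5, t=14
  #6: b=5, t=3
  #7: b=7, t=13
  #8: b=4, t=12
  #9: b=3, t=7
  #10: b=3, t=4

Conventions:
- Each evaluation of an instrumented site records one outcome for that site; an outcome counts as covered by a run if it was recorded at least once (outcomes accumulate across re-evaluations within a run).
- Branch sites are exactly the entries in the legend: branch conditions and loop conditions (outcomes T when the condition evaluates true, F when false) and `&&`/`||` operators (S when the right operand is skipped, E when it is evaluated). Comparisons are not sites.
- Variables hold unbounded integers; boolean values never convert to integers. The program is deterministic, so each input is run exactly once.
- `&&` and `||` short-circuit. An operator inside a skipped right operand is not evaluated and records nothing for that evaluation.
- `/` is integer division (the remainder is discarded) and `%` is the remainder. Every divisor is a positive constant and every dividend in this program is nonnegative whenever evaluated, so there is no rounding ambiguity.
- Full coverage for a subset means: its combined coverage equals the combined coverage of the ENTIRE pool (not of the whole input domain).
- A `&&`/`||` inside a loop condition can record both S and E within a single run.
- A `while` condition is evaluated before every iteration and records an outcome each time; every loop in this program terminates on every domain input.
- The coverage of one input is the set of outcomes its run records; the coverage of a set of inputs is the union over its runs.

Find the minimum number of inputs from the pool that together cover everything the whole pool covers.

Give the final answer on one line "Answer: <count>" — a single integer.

input #1, b=3, t=3: events B2->E, B1->T, B2->S, B1->F, B3->F, B6->E, B5->F, B8->E, B7->T; outcomes B1=T, B1=F, B2=S, B2=E, B3=F, B5=F, B6=E, B7=T, B8=E
input #2, b=6, t=4: events B2->E, B1->T, B2->E, B1->T, B2->S, B1->F, B3->T, B4->F; outcomes B1=T, B1=F, B2=S, B2=E, B3=T, B4=F
input #3, b=6, t=3: events B2->E, B1->T, B2->E, B1->T, B2->S, B1->F, B3->T, B4->F; outcomes B1=T, B1=F, B2=S, B2=E, B3=T, B4=F
input #4, b=3, t=9: events B2->E, B1->T, B2->S, B1->F, B3->F, B6->E, B5->F, B8->E, B7->T; outcomes B1=T, B1=F, B2=S, B2=E, B3=F, B5=F, B6=E, B7=T, B8=E
input #5, b=5, t=14: events B2->E, B1->F, B3->F, B6->S, B5->T; outcomes B1=F, B2=E, B3=F, B5=T, B6=S
input #6, b=5, t=3: events B2->E, B1->T, B2->E, B1->T, B2->S, B1->F, B3->T, B4->F; outcomes B1=T, B1=F, B2=S, B2=E, B3=T, B4=F
input #7, b=7, t=13: events B2->E, B1->T, B2->E, B1->T, B2->E, B1->T, B2->S, B1->F, B3->F, B6->S, B5->T; outcomes B1=T, B1=F, B2=S, B2=E, B3=F, B5=T, B6=S
input #8, b=4, t=12: events B2->E, B1->T, B2->S, B1->F, B3->F, B6->S, B5->T; outcomes B1=T, B1=F, B2=S, B2=E, B3=F, B5=T, B6=S
input #9, b=3, t=7: events B2->E, B1->T, B2->S, B1->F, B3->F, B6->E, B5->F, B8->E, B7->T; outcomes B1=T, B1=F, B2=S, B2=E, B3=F, B5=F, B6=E, B7=T, B8=E
input #10, b=3, t=4: events B2->E, B1->T, B2->S, B1->F, B3->F, B6->E, B5->F, B8->E, B7->T; outcomes B1=T, B1=F, B2=S, B2=E, B3=F, B5=F, B6=E, B7=T, B8=E
union over all inputs: B1=T, B1=F, B2=S, B2=E, B3=T, B3=F, B4=F, B5=T, B5=F, B6=S, B6=E, B7=T, B8=E (13 outcomes)
every size-1 subset falls short of the 13 outcomes (best: 9/13)
every size-2 subset falls short of the 13 outcomes (best: 11/13)
inputs {1, 2, 5} (size 3) cover everything; no size-3 subset with a lexicographically smaller index list covers all 13

Answer: 3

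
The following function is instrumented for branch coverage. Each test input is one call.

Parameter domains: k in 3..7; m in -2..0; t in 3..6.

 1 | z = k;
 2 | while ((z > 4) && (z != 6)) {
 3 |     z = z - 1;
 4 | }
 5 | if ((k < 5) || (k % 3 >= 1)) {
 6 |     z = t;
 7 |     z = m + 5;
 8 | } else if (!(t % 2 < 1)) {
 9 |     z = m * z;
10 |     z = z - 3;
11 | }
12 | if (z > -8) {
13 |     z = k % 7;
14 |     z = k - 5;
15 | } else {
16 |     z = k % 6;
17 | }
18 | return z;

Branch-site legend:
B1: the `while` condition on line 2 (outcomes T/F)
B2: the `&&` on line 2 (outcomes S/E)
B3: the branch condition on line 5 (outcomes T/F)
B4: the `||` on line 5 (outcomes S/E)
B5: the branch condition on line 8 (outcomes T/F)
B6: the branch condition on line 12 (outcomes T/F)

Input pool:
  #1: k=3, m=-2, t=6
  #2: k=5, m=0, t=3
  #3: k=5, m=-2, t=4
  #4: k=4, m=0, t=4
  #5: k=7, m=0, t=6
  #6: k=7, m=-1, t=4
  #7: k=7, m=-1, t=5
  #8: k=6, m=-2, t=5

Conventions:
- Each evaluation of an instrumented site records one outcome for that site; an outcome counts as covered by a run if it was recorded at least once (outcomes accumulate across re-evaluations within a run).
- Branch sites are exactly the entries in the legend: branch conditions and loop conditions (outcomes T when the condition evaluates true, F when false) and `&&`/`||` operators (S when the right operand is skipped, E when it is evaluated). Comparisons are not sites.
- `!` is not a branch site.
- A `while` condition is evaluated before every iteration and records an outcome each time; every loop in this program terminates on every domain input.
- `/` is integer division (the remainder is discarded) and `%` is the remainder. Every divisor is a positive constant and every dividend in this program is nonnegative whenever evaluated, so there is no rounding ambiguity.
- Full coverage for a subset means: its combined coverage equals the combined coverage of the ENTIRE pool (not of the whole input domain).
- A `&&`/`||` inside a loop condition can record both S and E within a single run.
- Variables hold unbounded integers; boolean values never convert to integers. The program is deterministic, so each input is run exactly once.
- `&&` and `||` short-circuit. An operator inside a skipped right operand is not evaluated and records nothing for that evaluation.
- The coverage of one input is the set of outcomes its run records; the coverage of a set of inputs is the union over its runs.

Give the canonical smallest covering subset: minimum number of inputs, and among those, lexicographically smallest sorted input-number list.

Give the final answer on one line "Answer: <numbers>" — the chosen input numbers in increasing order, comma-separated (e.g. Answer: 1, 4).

run #1 (k=3, m=-2, t=6) records B1=F, B2=S, B3=T, B4=S, B6=T
run #2 (k=5, m=0, t=3) records B1=T, B1=F, B2=S, B2=E, B3=T, B4=E, B6=T
run #3 (k=5, m=-2, t=4) records B1=T, B1=F, B2=S, B2=E, B3=T, B4=E, B6=T
run #4 (k=4, m=0, t=4) records B1=F, B2=S, B3=T, B4=S, B6=T
run #5 (k=7, m=0, t=6) records B1=T, B1=F, B2=E, B3=T, B4=E, B6=T
run #6 (k=7, m=-1, t=4) records B1=T, B1=F, B2=E, B3=T, B4=E, B6=T
run #7 (k=7, m=-1, t=5) records B1=T, B1=F, B2=E, B3=T, B4=E, B6=T
run #8 (k=6, m=-2, t=5) records B1=F, B2=E, B3=F, B4=E, B5=T, B6=F
together the pool reaches 11 outcomes: B1=T, B1=F, B2=S, B2=E, B3=T, B3=F, B4=S, B4=E, B5=T, B6=T, B6=F
size 1 is not enough: best union over all size-1 subsets is 7/11
size 2 is not enough: best union over all size-2 subsets is 10/11
inputs {1, 2, 8} (size 3) cover everything; no size-3 subset with a lexicographically smaller index list covers all 11

Answer: 1, 2, 8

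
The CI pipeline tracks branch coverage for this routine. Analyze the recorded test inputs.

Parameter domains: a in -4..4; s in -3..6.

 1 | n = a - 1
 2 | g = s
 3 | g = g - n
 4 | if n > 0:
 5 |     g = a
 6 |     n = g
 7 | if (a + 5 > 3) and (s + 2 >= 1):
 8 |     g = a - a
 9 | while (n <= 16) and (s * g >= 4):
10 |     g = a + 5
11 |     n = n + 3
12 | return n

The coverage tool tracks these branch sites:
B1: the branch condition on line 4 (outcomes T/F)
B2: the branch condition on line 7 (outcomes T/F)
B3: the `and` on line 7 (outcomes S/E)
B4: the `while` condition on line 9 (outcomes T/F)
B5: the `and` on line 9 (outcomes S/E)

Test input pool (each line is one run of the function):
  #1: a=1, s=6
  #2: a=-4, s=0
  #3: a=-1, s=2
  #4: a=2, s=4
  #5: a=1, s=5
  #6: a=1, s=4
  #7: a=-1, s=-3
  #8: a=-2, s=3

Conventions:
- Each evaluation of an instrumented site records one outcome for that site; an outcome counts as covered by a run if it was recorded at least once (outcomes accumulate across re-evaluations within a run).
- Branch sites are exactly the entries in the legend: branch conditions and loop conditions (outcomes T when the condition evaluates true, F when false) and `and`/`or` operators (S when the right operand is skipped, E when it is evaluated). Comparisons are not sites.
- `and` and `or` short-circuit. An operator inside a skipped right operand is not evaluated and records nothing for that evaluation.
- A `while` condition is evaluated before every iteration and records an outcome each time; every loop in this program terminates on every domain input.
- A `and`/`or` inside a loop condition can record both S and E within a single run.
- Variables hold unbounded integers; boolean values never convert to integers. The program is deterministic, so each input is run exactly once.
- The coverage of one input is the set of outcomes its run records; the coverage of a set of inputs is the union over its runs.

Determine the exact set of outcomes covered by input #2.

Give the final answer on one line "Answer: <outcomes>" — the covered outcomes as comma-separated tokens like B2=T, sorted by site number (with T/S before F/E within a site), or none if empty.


Simulating input #2 (a=-4, s=0) step by step:
  B1->F, B3->S, B2->F, B5->E, B4->F
as a set, this run covers: B1=F, B2=F, B3=S, B4=F, B5=E
Answer: B1=F, B2=F, B3=S, B4=F, B5=E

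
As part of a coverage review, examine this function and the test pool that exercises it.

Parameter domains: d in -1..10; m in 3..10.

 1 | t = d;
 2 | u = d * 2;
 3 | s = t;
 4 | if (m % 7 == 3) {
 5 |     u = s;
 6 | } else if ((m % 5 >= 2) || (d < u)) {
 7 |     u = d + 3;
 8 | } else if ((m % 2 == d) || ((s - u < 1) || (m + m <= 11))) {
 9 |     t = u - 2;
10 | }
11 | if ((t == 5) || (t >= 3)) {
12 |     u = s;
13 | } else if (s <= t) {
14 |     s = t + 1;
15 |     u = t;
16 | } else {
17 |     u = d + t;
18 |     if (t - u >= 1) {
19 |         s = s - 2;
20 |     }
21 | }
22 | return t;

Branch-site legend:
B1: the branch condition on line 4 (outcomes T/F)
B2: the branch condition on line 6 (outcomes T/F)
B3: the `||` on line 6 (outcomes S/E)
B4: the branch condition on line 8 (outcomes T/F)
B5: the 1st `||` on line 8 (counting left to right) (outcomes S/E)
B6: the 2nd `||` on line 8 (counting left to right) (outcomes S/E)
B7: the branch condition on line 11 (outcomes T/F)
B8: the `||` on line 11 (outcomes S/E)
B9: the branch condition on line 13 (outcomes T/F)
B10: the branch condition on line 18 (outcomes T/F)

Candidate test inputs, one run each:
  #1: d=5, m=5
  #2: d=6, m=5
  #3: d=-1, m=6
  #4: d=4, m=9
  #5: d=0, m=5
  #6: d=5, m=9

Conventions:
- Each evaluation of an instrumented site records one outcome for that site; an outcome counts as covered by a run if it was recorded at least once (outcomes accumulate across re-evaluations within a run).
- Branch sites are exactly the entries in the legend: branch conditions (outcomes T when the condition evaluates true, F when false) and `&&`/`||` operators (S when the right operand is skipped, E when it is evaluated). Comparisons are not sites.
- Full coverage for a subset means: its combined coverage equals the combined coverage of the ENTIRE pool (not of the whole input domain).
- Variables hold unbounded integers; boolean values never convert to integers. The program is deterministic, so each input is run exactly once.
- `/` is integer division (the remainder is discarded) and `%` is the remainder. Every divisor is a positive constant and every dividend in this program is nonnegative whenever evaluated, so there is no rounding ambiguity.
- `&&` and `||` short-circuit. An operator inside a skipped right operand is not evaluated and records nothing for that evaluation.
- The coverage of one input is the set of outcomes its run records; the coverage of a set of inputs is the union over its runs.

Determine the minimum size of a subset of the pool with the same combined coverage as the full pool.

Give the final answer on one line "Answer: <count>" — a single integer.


input #1 (d=5, m=5): events B1->F, B3->E, B2->T, B8->S, B7->T; covers B1=F, B2=T, B3=E, B7=T, B8=S
input #2 (d=6, m=5): events B1->F, B3->E, B2->T, B8->E, B7->T; covers B1=F, B2=T, B3=E, B7=T, B8=E
input #3 (d=-1, m=6): events B1->F, B3->E, B2->F, B5->E, B6->E, B4->F, B8->E, B7->F, B9->T; covers B1=F, B2=F, B3=E, B4=F, B5=E, B6=E, B7=F, B8=E, B9=T
input #4 (d=4, m=9): events B1->F, B3->S, B2->T, B8->E, B7->T; covers B1=F, B2=T, B3=S, B7=T, B8=E
input #5 (d=0, m=5): events B1->F, B3->E, B2->F, B5->E, B6->S, B4->T, B8->E, B7->F, B9->F, B10->F; covers B1=F, B2=F, B3=E, B4=T, B5=E, B6=S, B7=F, B8=E, B9=F, B10=F
input #6 (d=5, m=9): events B1->F, B3->S, B2->T, B8->S, B7->T; covers B1=F, B2=T, B3=S, B7=T, B8=S
pool-wide coverage (17 outcomes): B1=F, B2=T, B2=F, B3=S, B3=E, B4=T, B4=F, B5=E, B6=S, B6=E, B7=T, B7=F, B8=S, B8=E, B9=T, B9=F, B10=F
size 1 is not enough: best union over all size-1 subsets is 10/17
size 2 is not enough: best union over all size-2 subsets is 14/17
size 3: inputs {3, 5, 6} cover all 17 outcomes, and no lexicographically smaller subset of this size does
Answer: 3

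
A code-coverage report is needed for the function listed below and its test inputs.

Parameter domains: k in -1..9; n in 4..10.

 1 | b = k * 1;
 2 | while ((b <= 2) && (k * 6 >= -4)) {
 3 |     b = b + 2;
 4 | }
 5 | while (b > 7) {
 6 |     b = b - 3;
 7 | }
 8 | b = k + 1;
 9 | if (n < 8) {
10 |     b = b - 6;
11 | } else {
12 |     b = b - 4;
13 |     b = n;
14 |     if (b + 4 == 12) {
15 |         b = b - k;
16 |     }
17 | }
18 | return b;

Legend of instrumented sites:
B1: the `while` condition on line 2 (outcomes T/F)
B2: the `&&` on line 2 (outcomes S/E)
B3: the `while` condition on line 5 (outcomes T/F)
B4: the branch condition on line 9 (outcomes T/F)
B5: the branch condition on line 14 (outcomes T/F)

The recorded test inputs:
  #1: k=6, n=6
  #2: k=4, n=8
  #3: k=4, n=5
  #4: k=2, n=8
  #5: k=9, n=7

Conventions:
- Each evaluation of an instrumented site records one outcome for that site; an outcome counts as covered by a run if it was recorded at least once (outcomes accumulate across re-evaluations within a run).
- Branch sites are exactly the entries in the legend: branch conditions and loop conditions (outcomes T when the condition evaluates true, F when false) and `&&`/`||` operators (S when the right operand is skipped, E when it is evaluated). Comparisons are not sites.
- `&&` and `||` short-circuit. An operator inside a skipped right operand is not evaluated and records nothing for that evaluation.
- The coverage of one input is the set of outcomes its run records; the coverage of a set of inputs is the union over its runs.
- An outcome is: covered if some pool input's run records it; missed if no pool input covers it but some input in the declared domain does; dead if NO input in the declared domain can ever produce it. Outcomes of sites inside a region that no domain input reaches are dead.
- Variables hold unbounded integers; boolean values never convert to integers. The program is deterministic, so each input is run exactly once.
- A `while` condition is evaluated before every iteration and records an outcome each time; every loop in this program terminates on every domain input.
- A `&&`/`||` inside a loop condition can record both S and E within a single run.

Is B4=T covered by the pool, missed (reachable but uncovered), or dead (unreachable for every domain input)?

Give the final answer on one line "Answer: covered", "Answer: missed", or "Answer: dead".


B4=T is recorded by pool input(s) 1, 3, 5 -> covered
Answer: covered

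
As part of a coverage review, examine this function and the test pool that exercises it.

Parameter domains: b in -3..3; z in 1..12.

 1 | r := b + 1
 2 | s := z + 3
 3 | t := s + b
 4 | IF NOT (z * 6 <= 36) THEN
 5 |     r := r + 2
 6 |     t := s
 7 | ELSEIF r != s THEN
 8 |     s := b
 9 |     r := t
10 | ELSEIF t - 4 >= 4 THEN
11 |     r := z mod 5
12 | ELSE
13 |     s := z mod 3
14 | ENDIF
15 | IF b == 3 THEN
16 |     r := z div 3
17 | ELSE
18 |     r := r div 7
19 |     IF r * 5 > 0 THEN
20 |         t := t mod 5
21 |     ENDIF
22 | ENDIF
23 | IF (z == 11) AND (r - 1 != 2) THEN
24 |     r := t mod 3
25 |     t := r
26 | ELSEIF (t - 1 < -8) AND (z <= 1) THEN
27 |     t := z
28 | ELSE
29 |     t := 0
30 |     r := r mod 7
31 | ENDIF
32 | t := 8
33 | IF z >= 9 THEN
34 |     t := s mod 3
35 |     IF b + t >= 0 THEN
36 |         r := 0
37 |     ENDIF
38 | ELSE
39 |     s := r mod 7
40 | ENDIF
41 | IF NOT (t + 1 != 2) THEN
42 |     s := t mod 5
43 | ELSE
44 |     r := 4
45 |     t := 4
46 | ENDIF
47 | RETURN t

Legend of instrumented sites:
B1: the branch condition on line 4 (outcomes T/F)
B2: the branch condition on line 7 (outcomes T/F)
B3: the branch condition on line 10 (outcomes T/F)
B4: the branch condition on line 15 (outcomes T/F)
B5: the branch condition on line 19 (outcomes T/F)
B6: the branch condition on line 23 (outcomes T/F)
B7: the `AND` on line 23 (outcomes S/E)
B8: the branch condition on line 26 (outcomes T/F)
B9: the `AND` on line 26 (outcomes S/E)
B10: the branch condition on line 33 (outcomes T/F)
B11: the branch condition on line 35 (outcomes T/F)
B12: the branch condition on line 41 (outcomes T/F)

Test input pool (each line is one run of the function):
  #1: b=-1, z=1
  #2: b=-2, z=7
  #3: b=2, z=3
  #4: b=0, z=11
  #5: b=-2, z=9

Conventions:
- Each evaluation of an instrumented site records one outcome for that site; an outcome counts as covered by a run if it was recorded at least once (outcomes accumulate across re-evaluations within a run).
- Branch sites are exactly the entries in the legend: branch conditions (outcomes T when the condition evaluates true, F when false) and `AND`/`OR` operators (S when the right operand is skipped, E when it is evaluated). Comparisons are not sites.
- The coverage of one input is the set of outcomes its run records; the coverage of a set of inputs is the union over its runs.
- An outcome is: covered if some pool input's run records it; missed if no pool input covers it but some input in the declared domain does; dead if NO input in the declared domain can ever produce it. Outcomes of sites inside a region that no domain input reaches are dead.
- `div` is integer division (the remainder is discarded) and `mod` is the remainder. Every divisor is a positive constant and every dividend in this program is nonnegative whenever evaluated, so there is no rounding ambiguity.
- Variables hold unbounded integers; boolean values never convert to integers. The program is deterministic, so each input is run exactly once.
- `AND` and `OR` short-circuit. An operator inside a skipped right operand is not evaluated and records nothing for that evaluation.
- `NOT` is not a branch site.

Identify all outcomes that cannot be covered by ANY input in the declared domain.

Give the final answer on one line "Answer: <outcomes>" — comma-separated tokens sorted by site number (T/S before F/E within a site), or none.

sweeping the full domain (84 inputs) for each outcome:
  B3=T: unreachable across the whole domain -> dead
  B8=T: unreachable across the whole domain -> dead
  B9=E: unreachable across the whole domain -> dead
  reachable outcomes have witnesses, e.g. B1=T (e.g. b=-3, z=7), B1=F (e.g. b=-3, z=1), B2=T (e.g. b=-3, z=1), B2=F (e.g. b=3, z=1)

Answer: B3=T, B8=T, B9=E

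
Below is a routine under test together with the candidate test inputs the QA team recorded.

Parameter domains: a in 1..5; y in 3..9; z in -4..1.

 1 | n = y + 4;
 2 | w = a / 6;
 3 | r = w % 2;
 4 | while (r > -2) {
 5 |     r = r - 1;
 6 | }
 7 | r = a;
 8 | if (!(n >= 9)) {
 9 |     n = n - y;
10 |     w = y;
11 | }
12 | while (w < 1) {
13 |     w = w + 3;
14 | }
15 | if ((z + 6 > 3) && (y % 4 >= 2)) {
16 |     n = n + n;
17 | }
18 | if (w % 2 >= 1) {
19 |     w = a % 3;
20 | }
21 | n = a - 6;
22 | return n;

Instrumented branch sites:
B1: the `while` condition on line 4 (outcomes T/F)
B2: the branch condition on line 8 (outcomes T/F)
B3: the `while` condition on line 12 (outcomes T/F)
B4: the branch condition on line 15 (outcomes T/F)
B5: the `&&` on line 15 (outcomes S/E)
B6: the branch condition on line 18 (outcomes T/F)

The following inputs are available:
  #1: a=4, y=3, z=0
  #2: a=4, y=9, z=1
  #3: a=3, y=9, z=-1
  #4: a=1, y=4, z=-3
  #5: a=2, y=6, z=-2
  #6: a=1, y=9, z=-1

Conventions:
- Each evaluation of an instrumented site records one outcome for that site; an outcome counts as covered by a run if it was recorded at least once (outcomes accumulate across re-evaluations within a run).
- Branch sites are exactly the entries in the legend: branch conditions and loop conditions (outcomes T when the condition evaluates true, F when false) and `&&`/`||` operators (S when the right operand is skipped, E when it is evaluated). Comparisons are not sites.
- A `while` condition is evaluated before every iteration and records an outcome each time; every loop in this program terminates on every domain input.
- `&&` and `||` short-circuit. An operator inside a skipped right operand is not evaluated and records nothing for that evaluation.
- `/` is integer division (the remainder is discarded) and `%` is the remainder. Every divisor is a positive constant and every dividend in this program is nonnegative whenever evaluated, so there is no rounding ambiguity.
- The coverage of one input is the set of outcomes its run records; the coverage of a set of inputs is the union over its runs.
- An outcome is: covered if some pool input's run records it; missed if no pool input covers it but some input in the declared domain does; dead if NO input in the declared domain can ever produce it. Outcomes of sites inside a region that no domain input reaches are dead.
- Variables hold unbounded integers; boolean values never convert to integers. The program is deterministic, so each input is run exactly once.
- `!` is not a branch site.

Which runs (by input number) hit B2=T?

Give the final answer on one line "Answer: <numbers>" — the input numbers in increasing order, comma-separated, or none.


input #1 (a=4, y=3, z=0): produces B2=T
input #2 (a=4, y=9, z=1): does not produce B2=T
input #3 (a=3, y=9, z=-1): does not produce B2=T
input #4 (a=1, y=4, z=-3): produces B2=T
input #5 (a=2, y=6, z=-2): does not produce B2=T
input #6 (a=1, y=9, z=-1): does not produce B2=T
Answer: 1, 4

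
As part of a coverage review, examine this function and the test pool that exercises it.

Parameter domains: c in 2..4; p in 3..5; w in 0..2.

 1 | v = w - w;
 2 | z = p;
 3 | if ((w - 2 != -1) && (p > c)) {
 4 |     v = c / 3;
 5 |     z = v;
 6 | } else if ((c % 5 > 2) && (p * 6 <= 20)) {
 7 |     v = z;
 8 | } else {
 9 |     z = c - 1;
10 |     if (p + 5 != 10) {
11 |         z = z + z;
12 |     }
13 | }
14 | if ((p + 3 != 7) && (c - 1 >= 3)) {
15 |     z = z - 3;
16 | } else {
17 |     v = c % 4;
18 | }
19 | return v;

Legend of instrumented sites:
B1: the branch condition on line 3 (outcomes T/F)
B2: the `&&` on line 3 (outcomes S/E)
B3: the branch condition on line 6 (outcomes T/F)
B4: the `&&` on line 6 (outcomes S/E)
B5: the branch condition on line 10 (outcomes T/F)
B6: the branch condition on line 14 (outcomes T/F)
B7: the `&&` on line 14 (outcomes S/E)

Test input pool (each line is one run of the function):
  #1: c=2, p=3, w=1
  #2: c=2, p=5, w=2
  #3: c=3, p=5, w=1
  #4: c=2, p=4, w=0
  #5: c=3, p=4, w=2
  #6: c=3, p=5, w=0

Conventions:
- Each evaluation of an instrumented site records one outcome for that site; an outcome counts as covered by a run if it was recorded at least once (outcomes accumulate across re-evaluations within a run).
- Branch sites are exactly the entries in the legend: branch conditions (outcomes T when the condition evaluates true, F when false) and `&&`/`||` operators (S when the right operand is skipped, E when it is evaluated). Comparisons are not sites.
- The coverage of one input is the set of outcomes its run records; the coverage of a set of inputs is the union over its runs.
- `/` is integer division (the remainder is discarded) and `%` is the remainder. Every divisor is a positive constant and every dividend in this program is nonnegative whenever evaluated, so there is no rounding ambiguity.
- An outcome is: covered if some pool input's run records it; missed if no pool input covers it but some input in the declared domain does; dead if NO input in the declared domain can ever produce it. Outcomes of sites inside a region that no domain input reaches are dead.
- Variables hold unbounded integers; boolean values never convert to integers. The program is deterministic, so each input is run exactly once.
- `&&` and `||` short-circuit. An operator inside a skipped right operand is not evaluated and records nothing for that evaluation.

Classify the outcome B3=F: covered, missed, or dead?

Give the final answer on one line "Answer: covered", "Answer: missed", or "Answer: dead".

B3=F is recorded by pool input(s) 1, 3 -> covered

Answer: covered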